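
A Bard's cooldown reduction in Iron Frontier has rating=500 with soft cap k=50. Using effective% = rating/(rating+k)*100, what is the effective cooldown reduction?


effective% = rating / (rating + k) * 100
= 500 / (500 + 50) * 100
= 500 / 550 * 100
= 0.909091 * 100
= 90.91%

90.91%


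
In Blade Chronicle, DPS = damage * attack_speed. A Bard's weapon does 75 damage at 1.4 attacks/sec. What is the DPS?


DPS = damage * attack_speed
= 75 * 1.4
= 105.0

105.0 DPS


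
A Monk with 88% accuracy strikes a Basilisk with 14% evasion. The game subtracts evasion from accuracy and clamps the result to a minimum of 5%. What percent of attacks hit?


accuracy - evasion = 88 - 14 = 74
Apply floor: max(74, 5) = 74
Hit chance = 74%

74%


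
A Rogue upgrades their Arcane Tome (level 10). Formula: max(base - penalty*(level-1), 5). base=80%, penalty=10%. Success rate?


raw_rate = 80 - 10 * (10 - 1)
= 80 - 10 * 9
= 80 - 90
= -10
Apply floor: max(-10, 5) = 5%

5%


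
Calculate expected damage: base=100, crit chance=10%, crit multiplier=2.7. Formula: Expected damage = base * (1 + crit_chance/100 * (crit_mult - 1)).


E[dmg] = base * (1 + crit_chance * (crit_mult - 1))
cc as decimal = 10/100 = 0.1
cm - 1 = 2.7 - 1 = 1.7
Bonus factor = 0.1 * 1.7 = 0.17
Total multiplier = 1 + 0.17 = 1.17
Expected damage = 100 * 1.17 = 117.00

117.00 damage


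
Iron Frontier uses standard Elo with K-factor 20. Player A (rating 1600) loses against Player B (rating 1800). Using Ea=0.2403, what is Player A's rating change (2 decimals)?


Elo update: delta = K * (S - Ea), where S = 0 (loses)
S - Ea = 0 - 0.2403 = -0.2403
Rating change = 20 * -0.2403
= -4.81

-4.81 rating points


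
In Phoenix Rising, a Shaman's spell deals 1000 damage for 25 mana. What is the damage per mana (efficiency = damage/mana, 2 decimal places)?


Efficiency = damage / mana
= 1000 / 25
= 40.00

40.00 dmg/mana


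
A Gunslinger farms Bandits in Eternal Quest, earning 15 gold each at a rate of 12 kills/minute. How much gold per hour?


Gold per minute = 15 * 12 = 180
Gold per hour = 180 * 60 = 10800

10800 gold/hour


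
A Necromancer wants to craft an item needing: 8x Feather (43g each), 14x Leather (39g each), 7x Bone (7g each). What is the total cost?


Cost breakdown:
  Feather: 8 * 43 = 344
  Leather: 14 * 39 = 546
  Bone: 7 * 7 = 49
Total = 344 + 546 + 49 = 939

939 gold


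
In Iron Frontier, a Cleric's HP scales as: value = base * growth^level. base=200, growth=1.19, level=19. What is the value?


value = base * growth^level
= 200 * 1.19^19
= 200 * 27.251616
= 5450.32

5450.32 HP


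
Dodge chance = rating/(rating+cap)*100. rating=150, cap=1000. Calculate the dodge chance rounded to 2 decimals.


dodge% = 150 / (150 + 1000) * 100
= 150 / 1150 * 100
= 0.130435 * 100
= 13.04%

13.04%


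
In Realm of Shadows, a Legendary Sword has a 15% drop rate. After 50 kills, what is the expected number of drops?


Expected drops = kills * (drop_rate / 100)
= 50 * (15 / 100)
= 50 * 0.15
= 7.5

7.5 drops


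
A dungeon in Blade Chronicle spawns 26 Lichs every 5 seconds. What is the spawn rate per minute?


Spawns per minute = count * (60 / interval)
= 26 * (60 / 5)
= 26 * 12.0
= 312.0

312.0 per minute


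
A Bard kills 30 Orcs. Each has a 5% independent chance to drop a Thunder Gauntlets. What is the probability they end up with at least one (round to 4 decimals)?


P(at least one) = 1 - P(none) = 1 - (1-p)^n
p = 5/100 = 0.05
1 - p = 0.95
(1 - p)^30 = 0.95^30 = 0.214639
P(at least one) = 1 - 0.214639 = 0.7854

0.7854


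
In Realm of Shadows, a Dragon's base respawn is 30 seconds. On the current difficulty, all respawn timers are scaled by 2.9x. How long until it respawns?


Respawn time = base * multiplier
= 30 * 2.9
= 87.0 seconds

87.0 seconds


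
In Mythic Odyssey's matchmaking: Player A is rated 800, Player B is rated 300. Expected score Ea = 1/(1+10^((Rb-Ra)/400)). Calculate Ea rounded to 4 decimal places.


Elo expected score: Ea = 1/(1 + 10^((Rb-Ra)/400))
Rb - Ra = 300 - 800 = -500
(Rb-Ra)/400 = -500/400 = -1.25
10^-1.25 = 0.056234
Ea = 1/(1 + 0.056234) = 1/1.056234 = 0.9468

0.9468


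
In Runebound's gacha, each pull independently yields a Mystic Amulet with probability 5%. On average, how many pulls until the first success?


Expected pulls for a geometric distribution = 1/p = 100 / rate%
= 100 / 5
= 20.0

20.0 pulls


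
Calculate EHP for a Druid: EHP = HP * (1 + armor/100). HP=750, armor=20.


EHP = 750 * (1 + 20/100)
= 750 * (1 + 0.2)
= 750 * 1.2
= 900.0

900.0 EHP


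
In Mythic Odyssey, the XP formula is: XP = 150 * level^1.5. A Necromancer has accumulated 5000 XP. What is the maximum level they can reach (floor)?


XP = 150 * level^1.5, so level = (XP / 150)^(1/1.5)
= (5000 / 150)^(1/1.5)
= 33.3333^0.6667
= 10.3574
Floor: level = 10

level 10


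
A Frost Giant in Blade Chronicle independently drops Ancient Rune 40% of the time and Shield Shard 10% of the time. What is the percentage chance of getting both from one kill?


For independent events, P(both) = P(A) * P(B)
= 40% * 10%
= 400 / 100 %
= 4.0%

4.0%


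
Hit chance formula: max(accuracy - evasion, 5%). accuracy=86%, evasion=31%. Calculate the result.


accuracy - evasion = 86 - 31 = 55
Apply floor: max(55, 5) = 55
Hit chance = 55%

55%


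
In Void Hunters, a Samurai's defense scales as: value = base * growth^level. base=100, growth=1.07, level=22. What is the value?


value = base * growth^level
= 100 * 1.07^22
= 100 * 4.430402
= 443.04

443.04 defense


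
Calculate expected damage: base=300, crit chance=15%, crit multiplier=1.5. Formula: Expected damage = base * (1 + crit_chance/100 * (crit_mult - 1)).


E[dmg] = base * (1 + crit_chance * (crit_mult - 1))
cc as decimal = 15/100 = 0.15
cm - 1 = 1.5 - 1 = 0.5
Bonus factor = 0.15 * 0.5 = 0.075
Total multiplier = 1 + 0.075 = 1.075
Expected damage = 300 * 1.075 = 322.50

322.50 damage


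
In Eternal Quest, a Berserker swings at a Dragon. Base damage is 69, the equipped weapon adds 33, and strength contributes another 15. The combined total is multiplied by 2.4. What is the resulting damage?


Sum base + weapon + str = 69 + 33 + 15 = 117
Multiply by 2.4:
117 * 2.4 = 280.8

280.8 damage


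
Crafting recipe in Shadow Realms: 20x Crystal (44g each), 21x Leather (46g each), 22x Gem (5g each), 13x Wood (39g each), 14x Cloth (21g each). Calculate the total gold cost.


Cost breakdown:
  Crystal: 20 * 44 = 880
  Leather: 21 * 46 = 966
  Gem: 22 * 5 = 110
  Wood: 13 * 39 = 507
  Cloth: 14 * 21 = 294
Total = 880 + 966 + 110 + 507 + 294 = 2757

2757 gold


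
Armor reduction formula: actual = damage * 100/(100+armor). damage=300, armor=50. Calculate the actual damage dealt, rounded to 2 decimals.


actual = 300 * 100 / (100 + 50)
= 300 * 100 / 150
= 30000 / 150
= 200.00

200.00 damage


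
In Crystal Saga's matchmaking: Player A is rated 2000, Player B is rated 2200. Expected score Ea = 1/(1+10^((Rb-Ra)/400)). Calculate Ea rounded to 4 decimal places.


Elo expected score: Ea = 1/(1 + 10^((Rb-Ra)/400))
Rb - Ra = 2200 - 2000 = 200
(Rb-Ra)/400 = 200/400 = 0.5
10^0.5 = 3.162278
Ea = 1/(1 + 3.162278) = 1/4.162278 = 0.2403

0.2403


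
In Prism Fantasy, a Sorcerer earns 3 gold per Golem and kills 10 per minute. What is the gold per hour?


Gold per minute = 3 * 10 = 30
Gold per hour = 30 * 60 = 1800

1800 gold/hour


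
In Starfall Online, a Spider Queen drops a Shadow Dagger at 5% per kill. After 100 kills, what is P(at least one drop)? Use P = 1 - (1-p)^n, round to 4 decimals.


P(at least one) = 1 - P(none) = 1 - (1-p)^n
p = 5/100 = 0.05
1 - p = 0.95
(1 - p)^100 = 0.95^100 = 0.005921
P(at least one) = 1 - 0.005921 = 0.9941

0.9941


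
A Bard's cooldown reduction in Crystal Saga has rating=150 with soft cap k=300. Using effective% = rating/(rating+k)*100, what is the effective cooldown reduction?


effective% = rating / (rating + k) * 100
= 150 / (150 + 300) * 100
= 150 / 450 * 100
= 0.333333 * 100
= 33.33%

33.33%


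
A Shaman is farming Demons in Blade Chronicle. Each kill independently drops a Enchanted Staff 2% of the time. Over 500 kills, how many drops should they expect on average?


Expected drops = kills * (drop_rate / 100)
= 500 * (2 / 100)
= 500 * 0.02
= 10.0

10.0 drops


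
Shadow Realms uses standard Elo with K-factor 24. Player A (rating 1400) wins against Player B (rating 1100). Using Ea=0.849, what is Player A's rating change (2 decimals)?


Elo update: delta = K * (S - Ea), where S = 1 (wins)
S - Ea = 1 - 0.849 = 0.151
Rating change = 24 * 0.151
= 3.62

3.62 rating points


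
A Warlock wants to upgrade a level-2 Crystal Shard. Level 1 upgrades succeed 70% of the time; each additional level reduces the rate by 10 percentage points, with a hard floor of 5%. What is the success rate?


raw_rate = 70 - 10 * (2 - 1)
= 70 - 10 * 1
= 70 - 10
= 60
Apply floor: max(60, 5) = 60%

60%


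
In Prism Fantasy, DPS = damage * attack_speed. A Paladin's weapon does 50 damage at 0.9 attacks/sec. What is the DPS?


DPS = damage * attack_speed
= 50 * 0.9
= 45.0

45.0 DPS


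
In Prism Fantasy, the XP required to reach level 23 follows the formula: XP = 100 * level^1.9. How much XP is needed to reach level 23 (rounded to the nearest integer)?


XP = 100 * level^1.9
Substitute level = 23:
XP = 100 * 23^1.9
= 100 * 386.6187
= 38662

38662 XP


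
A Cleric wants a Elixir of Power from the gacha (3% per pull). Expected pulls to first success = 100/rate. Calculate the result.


Expected pulls for a geometric distribution = 1/p = 100 / rate%
= 100 / 3
= 33.33

33.33 pulls


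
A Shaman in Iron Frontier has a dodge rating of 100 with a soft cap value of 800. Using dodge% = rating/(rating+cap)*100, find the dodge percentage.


dodge% = 100 / (100 + 800) * 100
= 100 / 900 * 100
= 0.111111 * 100
= 11.11%

11.11%


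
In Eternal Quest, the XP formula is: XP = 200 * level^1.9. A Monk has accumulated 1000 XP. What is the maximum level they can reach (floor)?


XP = 200 * level^1.9, so level = (XP / 200)^(1/1.9)
= (1000 / 200)^(1/1.9)
= 5.0^0.5263
= 2.3328
Floor: level = 2

level 2


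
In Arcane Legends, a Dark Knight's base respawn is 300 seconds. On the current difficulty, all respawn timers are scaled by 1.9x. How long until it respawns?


Respawn time = base * multiplier
= 300 * 1.9
= 570.0 seconds

570.0 seconds


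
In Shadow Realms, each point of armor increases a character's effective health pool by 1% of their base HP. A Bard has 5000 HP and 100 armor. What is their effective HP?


EHP = 5000 * (1 + 100/100)
= 5000 * (1 + 1.0)
= 5000 * 2.0
= 10000.0

10000.0 EHP


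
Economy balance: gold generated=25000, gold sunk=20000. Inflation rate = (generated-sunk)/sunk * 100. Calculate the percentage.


Net gold = 25000 - 20000 = 5000
Inflation rate = net / sunk * 100 = 5000 / 20000 * 100
= 0.25 * 100
= 25.00%

25.00%


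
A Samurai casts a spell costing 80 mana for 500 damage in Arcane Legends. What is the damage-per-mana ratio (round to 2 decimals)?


Efficiency = damage / mana
= 500 / 80
= 6.25

6.25 dmg/mana


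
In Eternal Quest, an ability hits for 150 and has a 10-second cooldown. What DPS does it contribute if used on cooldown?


DPS = damage / cooldown
= 150 / 10
= 15.00

15.00 DPS


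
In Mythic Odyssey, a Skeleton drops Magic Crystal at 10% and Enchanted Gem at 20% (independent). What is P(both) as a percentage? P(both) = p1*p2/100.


For independent events, P(both) = P(A) * P(B)
= 10% * 20%
= 200 / 100 %
= 2.0%

2.0%


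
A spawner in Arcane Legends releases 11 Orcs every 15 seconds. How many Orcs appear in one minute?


Spawns per minute = count * (60 / interval)
= 11 * (60 / 15)
= 11 * 4.0
= 44.0

44.0 per minute


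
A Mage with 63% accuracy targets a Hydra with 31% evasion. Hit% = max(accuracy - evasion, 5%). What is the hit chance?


accuracy - evasion = 63 - 31 = 32
Apply floor: max(32, 5) = 32
Hit chance = 32%

32%


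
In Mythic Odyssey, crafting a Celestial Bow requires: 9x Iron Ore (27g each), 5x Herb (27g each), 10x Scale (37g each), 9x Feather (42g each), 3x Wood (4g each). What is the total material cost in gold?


Cost breakdown:
  Iron Ore: 9 * 27 = 243
  Herb: 5 * 27 = 135
  Scale: 10 * 37 = 370
  Feather: 9 * 42 = 378
  Wood: 3 * 4 = 12
Total = 243 + 135 + 370 + 378 + 12 = 1138

1138 gold


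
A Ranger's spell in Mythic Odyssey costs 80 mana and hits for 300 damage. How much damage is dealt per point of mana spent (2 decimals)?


Efficiency = damage / mana
= 300 / 80
= 3.75

3.75 dmg/mana


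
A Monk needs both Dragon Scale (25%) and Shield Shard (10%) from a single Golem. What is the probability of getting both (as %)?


For independent events, P(both) = P(A) * P(B)
= 25% * 10%
= 250 / 100 %
= 2.5%

2.5%


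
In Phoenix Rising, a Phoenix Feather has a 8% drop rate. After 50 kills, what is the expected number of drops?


Expected drops = kills * (drop_rate / 100)
= 50 * (8 / 100)
= 50 * 0.08
= 4.0

4.0 drops


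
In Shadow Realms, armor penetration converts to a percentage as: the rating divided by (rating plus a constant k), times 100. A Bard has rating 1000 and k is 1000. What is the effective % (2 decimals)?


effective% = rating / (rating + k) * 100
= 1000 / (1000 + 1000) * 100
= 1000 / 2000 * 100
= 0.5 * 100
= 50.00%

50.00%


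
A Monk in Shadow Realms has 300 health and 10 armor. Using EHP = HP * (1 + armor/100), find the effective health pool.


EHP = 300 * (1 + 10/100)
= 300 * (1 + 0.1)
= 300 * 1.1
= 330.0

330.0 EHP


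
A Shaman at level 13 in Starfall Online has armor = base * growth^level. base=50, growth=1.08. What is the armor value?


value = base * growth^level
= 50 * 1.08^13
= 50 * 2.719624
= 135.98

135.98 armor


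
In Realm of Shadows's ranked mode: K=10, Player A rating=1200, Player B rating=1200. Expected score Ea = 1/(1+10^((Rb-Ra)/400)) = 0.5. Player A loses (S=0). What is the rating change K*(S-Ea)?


Elo update: delta = K * (S - Ea), where S = 0 (loses)
S - Ea = 0 - 0.5 = -0.5
Rating change = 10 * -0.5
= -5.00

-5.00 rating points


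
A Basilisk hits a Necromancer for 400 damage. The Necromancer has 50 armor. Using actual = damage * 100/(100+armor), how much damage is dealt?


actual = 400 * 100 / (100 + 50)
= 400 * 100 / 150
= 40000 / 150
= 266.67

266.67 damage


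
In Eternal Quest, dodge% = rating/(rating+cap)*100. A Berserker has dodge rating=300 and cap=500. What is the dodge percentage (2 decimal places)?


dodge% = 300 / (300 + 500) * 100
= 300 / 800 * 100
= 0.375 * 100
= 37.50%

37.50%


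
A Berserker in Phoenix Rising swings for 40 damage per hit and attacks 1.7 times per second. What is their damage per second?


DPS = damage * attack_speed
= 40 * 1.7
= 68.0

68.0 DPS


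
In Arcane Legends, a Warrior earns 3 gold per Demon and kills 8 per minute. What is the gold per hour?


Gold per minute = 3 * 8 = 24
Gold per hour = 24 * 60 = 1440

1440 gold/hour


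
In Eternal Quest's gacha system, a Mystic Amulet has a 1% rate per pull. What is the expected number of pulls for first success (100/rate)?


Expected pulls for a geometric distribution = 1/p = 100 / rate%
= 100 / 1
= 100.0

100.0 pulls


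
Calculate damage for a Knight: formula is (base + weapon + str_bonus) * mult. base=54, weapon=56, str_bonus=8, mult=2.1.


Sum base + weapon + str = 54 + 56 + 8 = 118
Multiply by 2.1:
118 * 2.1 = 247.8

247.8 damage


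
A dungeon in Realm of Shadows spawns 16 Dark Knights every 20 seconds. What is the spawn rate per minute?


Spawns per minute = count * (60 / interval)
= 16 * (60 / 20)
= 16 * 3.0
= 48.0

48.0 per minute


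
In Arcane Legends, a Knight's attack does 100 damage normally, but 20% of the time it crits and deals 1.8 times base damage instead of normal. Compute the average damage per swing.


E[dmg] = base * (1 + crit_chance * (crit_mult - 1))
cc as decimal = 20/100 = 0.2
cm - 1 = 1.8 - 1 = 0.8
Bonus factor = 0.2 * 0.8 = 0.16
Total multiplier = 1 + 0.16 = 1.16
Expected damage = 100 * 1.16 = 116.00

116.00 damage


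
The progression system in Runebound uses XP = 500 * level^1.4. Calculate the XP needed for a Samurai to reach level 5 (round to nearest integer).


XP = 500 * level^1.4
Substitute level = 5:
XP = 500 * 5^1.4
= 500 * 9.5183
= 4759

4759 XP


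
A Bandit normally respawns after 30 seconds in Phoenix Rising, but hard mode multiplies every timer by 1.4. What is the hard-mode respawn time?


Respawn time = base * multiplier
= 30 * 1.4
= 42.0 seconds

42.0 seconds


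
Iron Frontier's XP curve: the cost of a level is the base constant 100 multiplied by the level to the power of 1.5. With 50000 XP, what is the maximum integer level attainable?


XP = 100 * level^1.5, so level = (XP / 100)^(1/1.5)
= (50000 / 100)^(1/1.5)
= 500.0^0.6667
= 62.9961
Floor: level = 62

level 62


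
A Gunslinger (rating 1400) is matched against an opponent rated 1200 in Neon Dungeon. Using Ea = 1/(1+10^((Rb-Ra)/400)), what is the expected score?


Elo expected score: Ea = 1/(1 + 10^((Rb-Ra)/400))
Rb - Ra = 1200 - 1400 = -200
(Rb-Ra)/400 = -200/400 = -0.5
10^-0.5 = 0.316228
Ea = 1/(1 + 0.316228) = 1/1.316228 = 0.7597

0.7597


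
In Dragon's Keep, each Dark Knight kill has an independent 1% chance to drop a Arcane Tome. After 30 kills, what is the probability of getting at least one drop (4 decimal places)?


P(at least one) = 1 - P(none) = 1 - (1-p)^n
p = 1/100 = 0.01
1 - p = 0.99
(1 - p)^30 = 0.99^30 = 0.739700
P(at least one) = 1 - 0.739700 = 0.2603

0.2603


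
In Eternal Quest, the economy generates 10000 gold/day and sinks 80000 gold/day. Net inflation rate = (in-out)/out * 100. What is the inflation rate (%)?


Net gold = 10000 - 80000 = -70000
Inflation rate = net / sunk * 100 = -70000 / 80000 * 100
= -0.875 * 100
= -87.50%

-87.50%


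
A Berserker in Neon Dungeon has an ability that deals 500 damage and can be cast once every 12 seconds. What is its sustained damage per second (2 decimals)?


DPS = damage / cooldown
= 500 / 12
= 41.67

41.67 DPS


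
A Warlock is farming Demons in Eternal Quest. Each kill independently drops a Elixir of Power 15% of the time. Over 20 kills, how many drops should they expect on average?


Expected drops = kills * (drop_rate / 100)
= 20 * (15 / 100)
= 20 * 0.15
= 3.0

3.0 drops


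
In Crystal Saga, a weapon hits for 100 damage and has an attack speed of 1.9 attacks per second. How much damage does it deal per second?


DPS = damage * attack_speed
= 100 * 1.9
= 190.0

190.0 DPS


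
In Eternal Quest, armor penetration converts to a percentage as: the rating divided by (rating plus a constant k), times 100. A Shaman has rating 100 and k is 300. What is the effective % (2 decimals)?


effective% = rating / (rating + k) * 100
= 100 / (100 + 300) * 100
= 100 / 400 * 100
= 0.25 * 100
= 25.00%

25.00%


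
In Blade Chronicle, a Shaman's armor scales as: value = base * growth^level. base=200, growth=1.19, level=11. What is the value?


value = base * growth^level
= 200 * 1.19^11
= 200 * 6.776674
= 1355.33

1355.33 armor


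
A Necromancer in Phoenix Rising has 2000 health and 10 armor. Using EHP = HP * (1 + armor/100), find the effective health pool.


EHP = 2000 * (1 + 10/100)
= 2000 * (1 + 0.1)
= 2000 * 1.1
= 2200.0

2200.0 EHP


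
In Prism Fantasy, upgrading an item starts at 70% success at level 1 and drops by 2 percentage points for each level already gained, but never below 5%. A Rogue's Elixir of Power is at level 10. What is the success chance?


raw_rate = 70 - 2 * (10 - 1)
= 70 - 2 * 9
= 70 - 18
= 52
Apply floor: max(52, 5) = 52%

52%


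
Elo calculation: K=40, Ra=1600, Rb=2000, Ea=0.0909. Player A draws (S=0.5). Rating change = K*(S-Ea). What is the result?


Elo update: delta = K * (S - Ea), where S = 0.5 (draws)
S - Ea = 0.5 - 0.0909 = 0.4091
Rating change = 40 * 0.4091
= 16.36

16.36 rating points


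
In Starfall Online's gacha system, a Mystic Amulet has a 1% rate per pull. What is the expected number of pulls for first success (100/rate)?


Expected pulls for a geometric distribution = 1/p = 100 / rate%
= 100 / 1
= 100.0

100.0 pulls


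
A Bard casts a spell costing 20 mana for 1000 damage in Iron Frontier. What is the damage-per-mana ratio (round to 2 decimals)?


Efficiency = damage / mana
= 1000 / 20
= 50.00

50.00 dmg/mana


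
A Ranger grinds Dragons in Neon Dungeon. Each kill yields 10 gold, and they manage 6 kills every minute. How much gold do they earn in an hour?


Gold per minute = 10 * 6 = 60
Gold per hour = 60 * 60 = 3600

3600 gold/hour


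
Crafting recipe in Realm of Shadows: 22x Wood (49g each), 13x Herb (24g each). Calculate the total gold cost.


Cost breakdown:
  Wood: 22 * 49 = 1078
  Herb: 13 * 24 = 312
Total = 1078 + 312 = 1390

1390 gold


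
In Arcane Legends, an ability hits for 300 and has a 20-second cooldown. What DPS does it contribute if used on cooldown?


DPS = damage / cooldown
= 300 / 20
= 15.00

15.00 DPS


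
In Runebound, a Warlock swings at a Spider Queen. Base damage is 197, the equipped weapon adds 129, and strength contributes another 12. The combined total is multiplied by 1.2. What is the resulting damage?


Sum base + weapon + str = 197 + 129 + 12 = 338
Multiply by 1.2:
338 * 1.2 = 405.6

405.6 damage


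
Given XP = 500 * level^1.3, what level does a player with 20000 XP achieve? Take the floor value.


XP = 500 * level^1.3, so level = (XP / 500)^(1/1.3)
= (20000 / 500)^(1/1.3)
= 40.0^0.7692
= 17.0747
Floor: level = 17

level 17


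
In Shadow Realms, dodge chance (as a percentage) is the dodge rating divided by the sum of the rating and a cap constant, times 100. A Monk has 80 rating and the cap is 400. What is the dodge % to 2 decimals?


dodge% = 80 / (80 + 400) * 100
= 80 / 480 * 100
= 0.166667 * 100
= 16.67%

16.67%


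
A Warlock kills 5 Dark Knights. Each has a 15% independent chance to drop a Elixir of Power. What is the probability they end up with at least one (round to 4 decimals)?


P(at least one) = 1 - P(none) = 1 - (1-p)^n
p = 15/100 = 0.15
1 - p = 0.85
(1 - p)^5 = 0.85^5 = 0.443705
P(at least one) = 1 - 0.443705 = 0.5563

0.5563


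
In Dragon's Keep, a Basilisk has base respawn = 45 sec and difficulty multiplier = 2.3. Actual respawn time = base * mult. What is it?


Respawn time = base * multiplier
= 45 * 2.3
= 103.5 seconds

103.5 seconds


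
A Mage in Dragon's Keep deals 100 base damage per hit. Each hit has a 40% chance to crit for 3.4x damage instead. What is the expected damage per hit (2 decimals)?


E[dmg] = base * (1 + crit_chance * (crit_mult - 1))
cc as decimal = 40/100 = 0.4
cm - 1 = 3.4 - 1 = 2.4
Bonus factor = 0.4 * 2.4 = 0.96
Total multiplier = 1 + 0.96 = 1.96
Expected damage = 100 * 1.96 = 196.00

196.00 damage


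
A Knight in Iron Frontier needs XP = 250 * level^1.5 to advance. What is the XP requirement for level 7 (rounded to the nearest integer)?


XP = 250 * level^1.5
Substitute level = 7:
XP = 250 * 7^1.5
= 250 * 18.5203
= 4630

4630 XP


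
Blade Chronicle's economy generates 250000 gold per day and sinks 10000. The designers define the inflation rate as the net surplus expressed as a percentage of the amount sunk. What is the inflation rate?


Net gold = 250000 - 10000 = 240000
Inflation rate = net / sunk * 100 = 240000 / 10000 * 100
= 24.0 * 100
= 2400.00%

2400.00%


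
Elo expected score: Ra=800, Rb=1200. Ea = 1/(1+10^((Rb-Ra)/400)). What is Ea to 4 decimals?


Elo expected score: Ea = 1/(1 + 10^((Rb-Ra)/400))
Rb - Ra = 1200 - 800 = 400
(Rb-Ra)/400 = 400/400 = 1.0
10^1.0 = 10.0
Ea = 1/(1 + 10.0) = 1/11.0 = 0.0909

0.0909


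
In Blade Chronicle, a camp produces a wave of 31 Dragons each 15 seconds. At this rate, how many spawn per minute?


Spawns per minute = count * (60 / interval)
= 31 * (60 / 15)
= 31 * 4.0
= 124.0

124.0 per minute


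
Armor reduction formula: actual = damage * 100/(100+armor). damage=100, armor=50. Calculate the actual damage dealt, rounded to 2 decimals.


actual = 100 * 100 / (100 + 50)
= 100 * 100 / 150
= 10000 / 150
= 66.67

66.67 damage


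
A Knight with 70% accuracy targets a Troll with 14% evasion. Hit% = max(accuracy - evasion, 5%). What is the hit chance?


accuracy - evasion = 70 - 14 = 56
Apply floor: max(56, 5) = 56
Hit chance = 56%

56%


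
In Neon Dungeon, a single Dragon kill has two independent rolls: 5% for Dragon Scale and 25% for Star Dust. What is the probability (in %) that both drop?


For independent events, P(both) = P(A) * P(B)
= 5% * 25%
= 125 / 100 %
= 1.25%

1.25%


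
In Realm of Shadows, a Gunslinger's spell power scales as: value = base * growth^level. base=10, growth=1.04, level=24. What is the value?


value = base * growth^level
= 10 * 1.04^24
= 10 * 2.563304
= 25.63

25.63 spell power


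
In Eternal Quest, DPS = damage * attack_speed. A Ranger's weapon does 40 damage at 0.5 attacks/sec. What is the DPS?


DPS = damage * attack_speed
= 40 * 0.5
= 20.0

20.0 DPS


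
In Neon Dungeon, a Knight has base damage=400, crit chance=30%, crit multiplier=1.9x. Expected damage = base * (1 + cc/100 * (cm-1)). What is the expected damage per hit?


E[dmg] = base * (1 + crit_chance * (crit_mult - 1))
cc as decimal = 30/100 = 0.3
cm - 1 = 1.9 - 1 = 0.9
Bonus factor = 0.3 * 0.9 = 0.27
Total multiplier = 1 + 0.27 = 1.27
Expected damage = 400 * 1.27 = 508.00

508.00 damage


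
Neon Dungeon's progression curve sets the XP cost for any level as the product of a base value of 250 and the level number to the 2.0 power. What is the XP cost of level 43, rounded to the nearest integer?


XP = 250 * level^2.0
Substitute level = 43:
XP = 250 * 43^2.0
= 250 * 1849.0
= 462250

462250 XP


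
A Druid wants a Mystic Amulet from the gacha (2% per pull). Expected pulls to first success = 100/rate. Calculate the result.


Expected pulls for a geometric distribution = 1/p = 100 / rate%
= 100 / 2
= 50.0

50.0 pulls


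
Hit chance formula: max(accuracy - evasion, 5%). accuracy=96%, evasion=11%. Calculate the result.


accuracy - evasion = 96 - 11 = 85
Apply floor: max(85, 5) = 85
Hit chance = 85%

85%


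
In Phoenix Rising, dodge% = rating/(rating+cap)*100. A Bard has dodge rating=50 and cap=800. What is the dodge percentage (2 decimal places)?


dodge% = 50 / (50 + 800) * 100
= 50 / 850 * 100
= 0.058824 * 100
= 5.88%

5.88%


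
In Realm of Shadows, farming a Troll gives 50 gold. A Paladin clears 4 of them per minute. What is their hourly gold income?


Gold per minute = 50 * 4 = 200
Gold per hour = 200 * 60 = 12000

12000 gold/hour


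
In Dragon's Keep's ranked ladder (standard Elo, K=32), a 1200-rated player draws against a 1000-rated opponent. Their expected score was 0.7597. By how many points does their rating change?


Elo update: delta = K * (S - Ea), where S = 0.5 (draws)
S - Ea = 0.5 - 0.7597 = -0.2597
Rating change = 32 * -0.2597
= -8.31

-8.31 rating points


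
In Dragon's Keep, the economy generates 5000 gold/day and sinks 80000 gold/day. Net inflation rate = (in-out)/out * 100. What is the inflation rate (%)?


Net gold = 5000 - 80000 = -75000
Inflation rate = net / sunk * 100 = -75000 / 80000 * 100
= -0.9375 * 100
= -93.75%

-93.75%


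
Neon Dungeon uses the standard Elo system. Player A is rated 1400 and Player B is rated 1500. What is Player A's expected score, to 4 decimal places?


Elo expected score: Ea = 1/(1 + 10^((Rb-Ra)/400))
Rb - Ra = 1500 - 1400 = 100
(Rb-Ra)/400 = 100/400 = 0.25
10^0.25 = 1.778279
Ea = 1/(1 + 1.778279) = 1/2.778279 = 0.3599

0.3599


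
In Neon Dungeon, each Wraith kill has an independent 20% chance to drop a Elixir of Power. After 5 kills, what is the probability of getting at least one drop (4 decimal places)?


P(at least one) = 1 - P(none) = 1 - (1-p)^n
p = 20/100 = 0.2
1 - p = 0.8
(1 - p)^5 = 0.8^5 = 0.327680
P(at least one) = 1 - 0.327680 = 0.6723

0.6723


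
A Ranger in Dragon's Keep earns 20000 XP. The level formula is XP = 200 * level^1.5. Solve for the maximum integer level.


XP = 200 * level^1.5, so level = (XP / 200)^(1/1.5)
= (20000 / 200)^(1/1.5)
= 100.0^0.6667
= 21.5443
Floor: level = 21

level 21


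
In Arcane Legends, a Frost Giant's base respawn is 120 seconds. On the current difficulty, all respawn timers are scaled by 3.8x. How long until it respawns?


Respawn time = base * multiplier
= 120 * 3.8
= 456.0 seconds

456.0 seconds


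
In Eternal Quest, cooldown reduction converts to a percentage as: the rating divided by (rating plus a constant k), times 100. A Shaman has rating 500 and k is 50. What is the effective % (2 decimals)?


effective% = rating / (rating + k) * 100
= 500 / (500 + 50) * 100
= 500 / 550 * 100
= 0.909091 * 100
= 90.91%

90.91%


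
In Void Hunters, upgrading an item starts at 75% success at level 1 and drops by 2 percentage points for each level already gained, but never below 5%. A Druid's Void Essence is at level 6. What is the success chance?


raw_rate = 75 - 2 * (6 - 1)
= 75 - 2 * 5
= 75 - 10
= 65
Apply floor: max(65, 5) = 65%

65%


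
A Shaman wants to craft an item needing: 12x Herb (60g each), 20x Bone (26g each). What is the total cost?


Cost breakdown:
  Herb: 12 * 60 = 720
  Bone: 20 * 26 = 520
Total = 720 + 520 = 1240

1240 gold


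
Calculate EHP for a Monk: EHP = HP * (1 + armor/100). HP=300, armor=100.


EHP = 300 * (1 + 100/100)
= 300 * (1 + 1.0)
= 300 * 2.0
= 600.0

600.0 EHP


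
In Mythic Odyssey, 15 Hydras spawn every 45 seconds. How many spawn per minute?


Spawns per minute = count * (60 / interval)
= 15 * (60 / 45)
= 15 * 1.3333
= 20.0

20.0 per minute


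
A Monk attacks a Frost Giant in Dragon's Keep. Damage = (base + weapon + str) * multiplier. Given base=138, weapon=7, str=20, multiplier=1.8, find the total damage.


Sum base + weapon + str = 138 + 7 + 20 = 165
Multiply by 1.8:
165 * 1.8 = 297.0

297.0 damage


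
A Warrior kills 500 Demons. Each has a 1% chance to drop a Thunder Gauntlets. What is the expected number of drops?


Expected drops = kills * (drop_rate / 100)
= 500 * (1 / 100)
= 500 * 0.01
= 5.0

5.0 drops


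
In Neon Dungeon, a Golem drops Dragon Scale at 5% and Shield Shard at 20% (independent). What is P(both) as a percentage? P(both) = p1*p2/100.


For independent events, P(both) = P(A) * P(B)
= 5% * 20%
= 100 / 100 %
= 1.0%

1.0%


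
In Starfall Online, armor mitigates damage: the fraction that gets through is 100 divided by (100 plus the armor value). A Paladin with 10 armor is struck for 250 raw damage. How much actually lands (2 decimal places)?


actual = 250 * 100 / (100 + 10)
= 250 * 100 / 110
= 25000 / 110
= 227.27

227.27 damage


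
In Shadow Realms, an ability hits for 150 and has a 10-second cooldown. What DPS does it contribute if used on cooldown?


DPS = damage / cooldown
= 150 / 10
= 15.00

15.00 DPS


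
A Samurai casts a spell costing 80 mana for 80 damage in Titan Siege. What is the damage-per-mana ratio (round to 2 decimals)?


Efficiency = damage / mana
= 80 / 80
= 1.00

1.00 dmg/mana


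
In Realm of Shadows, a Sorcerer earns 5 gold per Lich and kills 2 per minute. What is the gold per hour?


Gold per minute = 5 * 2 = 10
Gold per hour = 10 * 60 = 600

600 gold/hour


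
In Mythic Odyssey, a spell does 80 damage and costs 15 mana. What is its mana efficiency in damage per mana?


Efficiency = damage / mana
= 80 / 15
= 5.33

5.33 dmg/mana


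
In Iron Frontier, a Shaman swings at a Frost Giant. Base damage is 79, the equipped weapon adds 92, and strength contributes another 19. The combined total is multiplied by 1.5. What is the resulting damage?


Sum base + weapon + str = 79 + 92 + 19 = 190
Multiply by 1.5:
190 * 1.5 = 285.0

285.0 damage


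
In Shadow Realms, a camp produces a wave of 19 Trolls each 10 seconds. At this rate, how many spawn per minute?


Spawns per minute = count * (60 / interval)
= 19 * (60 / 10)
= 19 * 6.0
= 114.0

114.0 per minute


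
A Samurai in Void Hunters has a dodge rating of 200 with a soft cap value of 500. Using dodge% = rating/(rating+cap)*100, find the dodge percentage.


dodge% = 200 / (200 + 500) * 100
= 200 / 700 * 100
= 0.285714 * 100
= 28.57%

28.57%


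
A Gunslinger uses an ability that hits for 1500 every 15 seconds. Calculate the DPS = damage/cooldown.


DPS = damage / cooldown
= 1500 / 15
= 100.00

100.00 DPS


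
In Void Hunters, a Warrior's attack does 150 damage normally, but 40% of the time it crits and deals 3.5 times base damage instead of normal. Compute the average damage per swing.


E[dmg] = base * (1 + crit_chance * (crit_mult - 1))
cc as decimal = 40/100 = 0.4
cm - 1 = 3.5 - 1 = 2.5
Bonus factor = 0.4 * 2.5 = 1.0
Total multiplier = 1 + 1.0 = 2.0
Expected damage = 150 * 2.0 = 300.00

300.00 damage


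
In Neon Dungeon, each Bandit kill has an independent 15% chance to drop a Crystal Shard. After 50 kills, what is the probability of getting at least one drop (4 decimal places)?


P(at least one) = 1 - P(none) = 1 - (1-p)^n
p = 15/100 = 0.15
1 - p = 0.85
(1 - p)^50 = 0.85^50 = 0.000296
P(at least one) = 1 - 0.000296 = 0.9997

0.9997


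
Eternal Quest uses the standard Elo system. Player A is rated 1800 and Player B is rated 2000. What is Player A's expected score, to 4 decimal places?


Elo expected score: Ea = 1/(1 + 10^((Rb-Ra)/400))
Rb - Ra = 2000 - 1800 = 200
(Rb-Ra)/400 = 200/400 = 0.5
10^0.5 = 3.162278
Ea = 1/(1 + 3.162278) = 1/4.162278 = 0.2403

0.2403


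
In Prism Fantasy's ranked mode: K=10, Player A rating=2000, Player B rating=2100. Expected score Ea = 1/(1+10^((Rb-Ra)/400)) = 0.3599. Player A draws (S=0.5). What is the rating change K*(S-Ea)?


Elo update: delta = K * (S - Ea), where S = 0.5 (draws)
S - Ea = 0.5 - 0.3599 = 0.1401
Rating change = 10 * 0.1401
= 1.40

1.40 rating points


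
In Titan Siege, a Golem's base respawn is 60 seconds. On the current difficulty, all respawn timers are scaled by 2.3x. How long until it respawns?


Respawn time = base * multiplier
= 60 * 2.3
= 138.0 seconds

138.0 seconds


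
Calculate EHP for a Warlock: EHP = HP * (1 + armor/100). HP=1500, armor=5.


EHP = 1500 * (1 + 5/100)
= 1500 * (1 + 0.05)
= 1500 * 1.05
= 1575.0

1575.0 EHP


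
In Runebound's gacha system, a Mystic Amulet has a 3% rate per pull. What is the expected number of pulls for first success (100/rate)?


Expected pulls for a geometric distribution = 1/p = 100 / rate%
= 100 / 3
= 33.33

33.33 pulls


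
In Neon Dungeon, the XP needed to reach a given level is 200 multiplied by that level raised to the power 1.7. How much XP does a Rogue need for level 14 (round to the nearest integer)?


XP = 200 * level^1.7
Substitute level = 14:
XP = 200 * 14^1.7
= 200 * 88.801
= 17760

17760 XP


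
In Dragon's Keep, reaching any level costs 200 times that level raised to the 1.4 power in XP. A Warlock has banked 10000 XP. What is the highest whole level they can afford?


XP = 200 * level^1.4, so level = (XP / 200)^(1/1.4)
= (10000 / 200)^(1/1.4)
= 50.0^0.7143
= 16.3512
Floor: level = 16

level 16


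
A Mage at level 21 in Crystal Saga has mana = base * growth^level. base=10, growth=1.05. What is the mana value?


value = base * growth^level
= 10 * 1.05^21
= 10 * 2.785963
= 27.86

27.86 mana


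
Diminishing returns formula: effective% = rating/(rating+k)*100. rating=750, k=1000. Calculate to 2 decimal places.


effective% = rating / (rating + k) * 100
= 750 / (750 + 1000) * 100
= 750 / 1750 * 100
= 0.428571 * 100
= 42.86%

42.86%


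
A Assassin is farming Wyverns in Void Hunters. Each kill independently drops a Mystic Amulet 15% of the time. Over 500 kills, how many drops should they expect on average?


Expected drops = kills * (drop_rate / 100)
= 500 * (15 / 100)
= 500 * 0.15
= 75.0

75.0 drops


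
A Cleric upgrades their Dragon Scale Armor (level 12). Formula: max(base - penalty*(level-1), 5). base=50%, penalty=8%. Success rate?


raw_rate = 50 - 8 * (12 - 1)
= 50 - 8 * 11
= 50 - 88
= -38
Apply floor: max(-38, 5) = 5%

5%


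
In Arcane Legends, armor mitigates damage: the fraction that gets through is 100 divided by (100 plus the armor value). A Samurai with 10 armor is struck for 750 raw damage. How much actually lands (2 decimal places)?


actual = 750 * 100 / (100 + 10)
= 750 * 100 / 110
= 75000 / 110
= 681.82

681.82 damage


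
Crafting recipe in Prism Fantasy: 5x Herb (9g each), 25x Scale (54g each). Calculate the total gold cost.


Cost breakdown:
  Herb: 5 * 9 = 45
  Scale: 25 * 54 = 1350
Total = 45 + 1350 = 1395

1395 gold


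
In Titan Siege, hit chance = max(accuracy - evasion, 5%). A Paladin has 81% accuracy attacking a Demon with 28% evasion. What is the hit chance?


accuracy - evasion = 81 - 28 = 53
Apply floor: max(53, 5) = 53
Hit chance = 53%

53%


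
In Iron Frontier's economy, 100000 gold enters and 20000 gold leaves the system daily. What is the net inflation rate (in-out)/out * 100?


Net gold = 100000 - 20000 = 80000
Inflation rate = net / sunk * 100 = 80000 / 20000 * 100
= 4.0 * 100
= 400.00%

400.00%


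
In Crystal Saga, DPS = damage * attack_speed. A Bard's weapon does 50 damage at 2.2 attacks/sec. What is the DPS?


DPS = damage * attack_speed
= 50 * 2.2
= 110.0

110.0 DPS


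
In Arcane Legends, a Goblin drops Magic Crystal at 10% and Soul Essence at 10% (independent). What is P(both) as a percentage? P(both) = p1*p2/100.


For independent events, P(both) = P(A) * P(B)
= 10% * 10%
= 100 / 100 %
= 1.0%

1.0%


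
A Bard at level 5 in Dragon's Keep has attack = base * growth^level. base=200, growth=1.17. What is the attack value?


value = base * growth^level
= 200 * 1.17^5
= 200 * 2.192448
= 438.49

438.49 attack


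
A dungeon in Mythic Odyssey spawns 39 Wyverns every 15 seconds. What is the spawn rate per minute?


Spawns per minute = count * (60 / interval)
= 39 * (60 / 15)
= 39 * 4.0
= 156.0

156.0 per minute


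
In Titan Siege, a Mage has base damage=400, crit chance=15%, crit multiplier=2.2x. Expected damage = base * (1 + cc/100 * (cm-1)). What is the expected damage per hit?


E[dmg] = base * (1 + crit_chance * (crit_mult - 1))
cc as decimal = 15/100 = 0.15
cm - 1 = 2.2 - 1 = 1.2
Bonus factor = 0.15 * 1.2 = 0.18
Total multiplier = 1 + 0.18 = 1.18
Expected damage = 400 * 1.18 = 472.00

472.00 damage


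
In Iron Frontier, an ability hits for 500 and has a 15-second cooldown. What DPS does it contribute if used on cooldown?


DPS = damage / cooldown
= 500 / 15
= 33.33

33.33 DPS


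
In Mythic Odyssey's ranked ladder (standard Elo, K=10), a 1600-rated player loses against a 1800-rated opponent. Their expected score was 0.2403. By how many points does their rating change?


Elo update: delta = K * (S - Ea), where S = 0 (loses)
S - Ea = 0 - 0.2403 = -0.2403
Rating change = 10 * -0.2403
= -2.40

-2.40 rating points


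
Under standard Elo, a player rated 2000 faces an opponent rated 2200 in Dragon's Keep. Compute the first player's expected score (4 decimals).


Elo expected score: Ea = 1/(1 + 10^((Rb-Ra)/400))
Rb - Ra = 2200 - 2000 = 200
(Rb-Ra)/400 = 200/400 = 0.5
10^0.5 = 3.162278
Ea = 1/(1 + 3.162278) = 1/4.162278 = 0.2403

0.2403


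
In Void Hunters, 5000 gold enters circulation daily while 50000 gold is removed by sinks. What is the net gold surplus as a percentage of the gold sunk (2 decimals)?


Net gold = 5000 - 50000 = -45000
Inflation rate = net / sunk * 100 = -45000 / 50000 * 100
= -0.9 * 100
= -90.00%

-90.00%


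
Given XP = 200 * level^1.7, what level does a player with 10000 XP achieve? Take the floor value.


XP = 200 * level^1.7, so level = (XP / 200)^(1/1.7)
= (10000 / 200)^(1/1.7)
= 50.0^0.5882
= 9.9861
Floor: level = 9

level 9
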